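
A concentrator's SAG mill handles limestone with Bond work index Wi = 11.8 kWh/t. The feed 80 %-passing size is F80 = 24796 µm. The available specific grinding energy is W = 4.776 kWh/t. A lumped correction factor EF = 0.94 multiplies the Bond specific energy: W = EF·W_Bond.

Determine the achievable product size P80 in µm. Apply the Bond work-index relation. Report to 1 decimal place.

P80 = 409.6 µm

W = 10 Wi (P80^-0.5 − F80^-0.5)
W_Bond = W / EF = 4.776 / 0.94 = 5.0809 kWh/t
⇒ 1/√P80 = W_Bond/(10 Wi) + 1/√F80
  = 5.0809/(10·11.8) + 1/√24796 = 0.043058 + 0.006351 = 0.049409
P80 = (1/0.049409)² = 20.2394² = 409.63 µm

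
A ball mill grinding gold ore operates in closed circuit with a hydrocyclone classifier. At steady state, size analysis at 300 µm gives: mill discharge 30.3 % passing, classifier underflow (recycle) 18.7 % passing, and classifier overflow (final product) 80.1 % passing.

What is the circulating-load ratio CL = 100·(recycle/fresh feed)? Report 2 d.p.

Let r = R/F. Size balance at 300 µm:
(1+r)d = ru + o → r = (o−d)/(d−u)
r = (80.1 − 30.3)/(30.3 − 18.7) = 49.8/11.6 = 4.2931
CL = 100·r = 429.31 %

CL = 429.31 %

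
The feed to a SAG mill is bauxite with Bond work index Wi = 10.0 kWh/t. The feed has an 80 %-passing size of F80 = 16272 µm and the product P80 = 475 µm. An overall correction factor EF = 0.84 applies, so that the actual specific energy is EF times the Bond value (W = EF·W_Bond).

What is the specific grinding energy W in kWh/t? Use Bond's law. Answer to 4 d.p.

W_Bond = 10·Wi·(1/√P₈₀ − 1/√F₈₀)
1/√475 = 0.045883;  1/√16272 = 0.007839
W = 10·10.0·(0.045883 − 0.007839) = 3.8044 kWh/t
Apply correction: 3.8044 × 0.84 = 3.1957 kWh/t

W = 3.1957 kWh/t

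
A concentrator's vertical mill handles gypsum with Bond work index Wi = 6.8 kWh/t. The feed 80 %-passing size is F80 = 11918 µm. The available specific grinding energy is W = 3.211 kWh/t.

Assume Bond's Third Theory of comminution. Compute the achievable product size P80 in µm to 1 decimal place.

P80 = 314.6 µm

Bond: W = 10·Wi·(1/√P80 − 1/√F80)
P80^-0.5 = F80^-0.5 + W/(10 Wi)
  = 3.2110/(10·6.8) + 1/√11918 = 0.047221 + 0.009160 = 0.056381
P80 = (1/0.056381)² = 17.7366² = 314.59 µm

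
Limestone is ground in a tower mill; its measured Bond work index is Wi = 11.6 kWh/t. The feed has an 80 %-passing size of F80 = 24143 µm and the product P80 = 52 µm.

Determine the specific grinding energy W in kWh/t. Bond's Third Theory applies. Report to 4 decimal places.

Bond: W = 10·Wi·(1/√P80 − 1/√F80)
1/√52 = 0.138675;  1/√24143 = 0.006436
W = 10·11.6·(0.138675 − 0.006436) = 15.3397 kWh/t

W = 15.3397 kWh/t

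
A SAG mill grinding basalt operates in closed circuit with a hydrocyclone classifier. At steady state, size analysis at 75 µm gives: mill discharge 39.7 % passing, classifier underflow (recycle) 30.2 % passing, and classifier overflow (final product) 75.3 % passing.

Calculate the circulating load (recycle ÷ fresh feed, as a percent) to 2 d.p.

CL = 374.74 %

Balance %-passing 75 µm (r = R/F):
d + r·d = r·u + o → r(d−u) = o−d
r = (75.3 − 39.7)/(39.7 − 30.2) = 35.6/9.5 = 3.7474
CL = 100·r = 374.74 %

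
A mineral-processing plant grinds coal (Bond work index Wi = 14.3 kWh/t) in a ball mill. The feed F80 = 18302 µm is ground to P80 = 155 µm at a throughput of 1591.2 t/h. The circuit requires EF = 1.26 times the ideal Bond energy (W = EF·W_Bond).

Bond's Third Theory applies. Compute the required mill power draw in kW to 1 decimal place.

Bond: W = 10·Wi·(1/√P80 − 1/√F80)
W = 10·14.3·(1/√155 − 1/√18302) = 10·14.3·(0.072930) = 10.4290 kWh/t
Corrected W = EF·W_Bond = 1.26·10.4290 = 13.1405 kWh/t
Mill draw = 13.1405 × 1591.2 = 20909.2 kW

P = 20909.2 kW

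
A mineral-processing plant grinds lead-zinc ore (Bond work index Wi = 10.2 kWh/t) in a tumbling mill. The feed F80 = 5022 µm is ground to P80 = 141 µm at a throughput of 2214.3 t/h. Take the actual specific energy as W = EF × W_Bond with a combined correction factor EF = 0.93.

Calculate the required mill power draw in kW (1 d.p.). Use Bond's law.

P = 14725.3 kW

W_Bond = 10·Wi·(1/√P₈₀ − 1/√F₈₀)
W = 10·10.2·(1/√141 − 1/√5022) = 10·10.2·(0.070104) = 7.1506 kWh/t
Corrected W = EF·W_Bond = 0.93·7.1506 = 6.6501 kWh/t
P = W·T = 6.6501·2214.3 = 14725.3 kW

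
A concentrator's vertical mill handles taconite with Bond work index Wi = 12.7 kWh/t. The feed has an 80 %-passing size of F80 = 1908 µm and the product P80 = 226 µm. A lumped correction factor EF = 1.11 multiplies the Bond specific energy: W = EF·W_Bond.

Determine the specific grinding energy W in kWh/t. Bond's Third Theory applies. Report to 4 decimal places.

W = 6.1499 kWh/t

W_Bond = 10·Wi·(1/√P₈₀ − 1/√F₈₀)
1/√226 = 0.066519;  1/√1908 = 0.022893
W = 10·12.7·(0.066519 − 0.022893) = 5.5404 kWh/t
Apply correction: 5.5404 × 1.11 = 6.1499 kWh/t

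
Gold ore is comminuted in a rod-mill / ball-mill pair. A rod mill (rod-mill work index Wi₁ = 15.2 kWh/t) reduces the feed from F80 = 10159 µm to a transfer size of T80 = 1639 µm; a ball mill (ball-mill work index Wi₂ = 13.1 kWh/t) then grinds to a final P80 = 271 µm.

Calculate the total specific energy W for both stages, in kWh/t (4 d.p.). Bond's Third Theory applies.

W = 10 Wi (1/√P80 − 1/√F80)  [Bond]
Stage 1 (10159→1639 µm, Wi₁=15.2): W₁ = 10·15.2·(0.024701 − 0.009921) = 2.2465 kWh/t
Stage 2 (1639→271 µm, Wi₂=13.1): W₂ = 10·13.1·(0.060746 − 0.024701) = 4.7219 kWh/t
W = W₁ + W₂ = 2.2465 + 4.7219 = 6.9683 kWh/t

W = 6.9683 kWh/t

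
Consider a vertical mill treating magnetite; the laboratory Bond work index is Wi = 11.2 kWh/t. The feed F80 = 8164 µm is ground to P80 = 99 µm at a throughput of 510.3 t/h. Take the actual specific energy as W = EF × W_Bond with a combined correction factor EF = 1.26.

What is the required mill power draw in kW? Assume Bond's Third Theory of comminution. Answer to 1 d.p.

W = 10·Wi·[P80^(−½) − F80^(−½)]
W = 10·11.2·(1/√99 − 1/√8164) = 10·11.2·(0.089436) = 10.0169 kWh/t
Apply correction: 10.0169 × 1.26 = 12.6213 kWh/t
Mill draw = 12.6213 × 510.3 = 6440.6 kW

P = 6440.6 kW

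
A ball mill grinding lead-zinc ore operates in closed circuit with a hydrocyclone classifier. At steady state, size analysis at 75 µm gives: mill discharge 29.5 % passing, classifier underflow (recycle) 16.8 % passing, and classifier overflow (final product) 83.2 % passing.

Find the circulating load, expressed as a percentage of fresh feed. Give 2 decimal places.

Mass balance on the −75 µm fraction:
Fd + Rd = Ru + Fo ⇒ R/F = (o−d)/(d−u)
r = (83.2 − 29.5)/(29.5 − 16.8) = 53.7/12.7 = 4.2283
CL = 100·r = 422.83 %

CL = 422.83 %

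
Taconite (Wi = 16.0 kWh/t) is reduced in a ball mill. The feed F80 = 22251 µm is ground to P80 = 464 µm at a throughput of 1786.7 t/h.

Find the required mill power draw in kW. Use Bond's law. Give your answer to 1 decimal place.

W = 10 Wi / √P80 − 10 Wi / √F80
W = 10·16.0·(1/√464 − 1/√22251) = 10·16.0·(0.039720) = 6.3552 kWh/t
P = W·T = 6.3552·1786.7 = 11354.8 kW

P = 11354.8 kW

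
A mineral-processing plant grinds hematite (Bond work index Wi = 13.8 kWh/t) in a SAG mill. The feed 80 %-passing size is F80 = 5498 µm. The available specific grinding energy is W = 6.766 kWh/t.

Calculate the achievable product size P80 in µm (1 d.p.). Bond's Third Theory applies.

Bond:  W = 10 Wi (1/√P − 1/√F)
⇒ 1/√P80 = W/(10 Wi) + 1/√F80
  = 6.7660/(10·13.8) + 1/√5498 = 0.049029 + 0.013486 = 0.062515
P80 = (1/0.062515)² = 15.9960² = 255.87 µm

P80 = 255.9 µm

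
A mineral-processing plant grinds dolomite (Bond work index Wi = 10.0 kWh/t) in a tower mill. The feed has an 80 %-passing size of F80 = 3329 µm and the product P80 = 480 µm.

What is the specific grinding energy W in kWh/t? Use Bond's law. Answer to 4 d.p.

W = 2.8312 kWh/t

W = 10 Wi (1/√P80 − 1/√F80)  [Bond]
1/√480 = 0.045644;  1/√3329 = 0.017332
W = 10·10.0·(0.045644 − 0.017332) = 2.8312 kWh/t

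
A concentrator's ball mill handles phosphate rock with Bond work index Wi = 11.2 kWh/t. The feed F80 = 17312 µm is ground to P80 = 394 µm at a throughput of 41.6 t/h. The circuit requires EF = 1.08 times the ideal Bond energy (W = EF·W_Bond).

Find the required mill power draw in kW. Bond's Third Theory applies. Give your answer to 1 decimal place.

W = 10 Wi (1/√P80 − 1/√F80)  [Bond]
W = 10·11.2·(1/√394 − 1/√17312) = 10·11.2·(0.042779) = 4.7913 kWh/t
W_actual = 1.08 × 4.7913 = 5.1746 kWh/t
P = W·T = 5.1746·41.6 = 215.3 kW

P = 215.3 kW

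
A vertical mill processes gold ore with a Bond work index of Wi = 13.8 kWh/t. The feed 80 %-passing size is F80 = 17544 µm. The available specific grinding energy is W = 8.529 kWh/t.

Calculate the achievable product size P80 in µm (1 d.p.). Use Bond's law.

P80 = 207.9 µm

W = 10·Wi·(P80^(-½) − F80^(-½))
⇒ 1/√P80 = W/(10 Wi) + 1/√F80
  = 8.5290/(10·13.8) + 1/√17544 = 0.061804 + 0.007550 = 0.069354
P80 = (1/0.069354)² = 14.4187² = 207.90 µm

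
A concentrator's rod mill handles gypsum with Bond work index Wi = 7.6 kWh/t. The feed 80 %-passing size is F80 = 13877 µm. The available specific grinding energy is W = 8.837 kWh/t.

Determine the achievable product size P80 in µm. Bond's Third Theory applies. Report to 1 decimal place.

Bond: W = 10·Wi·(1/√P80 − 1/√F80)
⇒ 1/√P80 = W/(10·Wi) + 1/√F80
  = 8.8370/(10·7.6) + 1/√13877 = 0.116276 + 0.008489 = 0.124765
P80 = (1/0.124765)² = 8.0151² = 64.24 µm

P80 = 64.2 µm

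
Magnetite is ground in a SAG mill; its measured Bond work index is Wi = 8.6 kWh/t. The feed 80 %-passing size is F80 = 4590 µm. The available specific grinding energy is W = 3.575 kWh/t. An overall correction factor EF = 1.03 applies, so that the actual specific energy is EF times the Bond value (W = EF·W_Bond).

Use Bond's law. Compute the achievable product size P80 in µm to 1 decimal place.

W_Bond = 10·Wi·(1/√P₈₀ − 1/√F₈₀)
W_Bond = W / EF = 3.575 / 1.03 = 3.4709 kWh/t
1/√P80 = 1/√F80 + W_Bond/(10·Wi)
  = 3.4709/(10·8.6) + 1/√4590 = 0.040359 + 0.014760 = 0.055119
P80 = (1/0.055119)² = 18.1425² = 329.15 µm

P80 = 329.1 µm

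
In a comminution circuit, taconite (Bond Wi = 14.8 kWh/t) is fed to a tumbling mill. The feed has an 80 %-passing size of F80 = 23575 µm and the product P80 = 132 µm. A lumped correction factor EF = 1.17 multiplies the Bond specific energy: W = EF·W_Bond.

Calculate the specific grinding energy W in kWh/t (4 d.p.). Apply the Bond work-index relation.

W = 10 Wi (1/√P80 − 1/√F80)  [Bond]
1/√132 = 0.087039;  1/√23575 = 0.006513
W = 10·14.8·(0.087039 − 0.006513) = 11.9178 kWh/t
W_actual = 1.17 × 11.9178 = 13.9439 kWh/t

W = 13.9439 kWh/t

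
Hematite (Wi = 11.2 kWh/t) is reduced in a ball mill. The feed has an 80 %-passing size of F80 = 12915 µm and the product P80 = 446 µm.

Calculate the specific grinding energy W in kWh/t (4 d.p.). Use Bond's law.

W_Bond = 10·Wi·(1/√P₈₀ − 1/√F₈₀)
1/√446 = 0.047351;  1/√12915 = 0.008799
W = 10·11.2·(0.047351 − 0.008799) = 4.3178 kWh/t

W = 4.3178 kWh/t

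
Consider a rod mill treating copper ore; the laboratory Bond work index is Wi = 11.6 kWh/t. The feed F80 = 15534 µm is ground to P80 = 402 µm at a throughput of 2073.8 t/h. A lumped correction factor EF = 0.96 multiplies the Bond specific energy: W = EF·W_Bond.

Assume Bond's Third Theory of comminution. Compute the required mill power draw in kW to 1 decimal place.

P = 9665.2 kW

Bond:  W = 10 Wi (1/√P − 1/√F)
W = 10·11.6·(1/√402 − 1/√15534) = 10·11.6·(0.041852) = 4.8548 kWh/t
W_actual = 0.96 × 4.8548 = 4.6606 kWh/t
Mill draw = 4.6606 × 2073.8 = 9665.2 kW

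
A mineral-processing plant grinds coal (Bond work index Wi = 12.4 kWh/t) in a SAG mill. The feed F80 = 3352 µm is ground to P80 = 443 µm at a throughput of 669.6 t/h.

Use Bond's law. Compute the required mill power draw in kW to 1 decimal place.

Bond:  W = 10 Wi (1/√P − 1/√F)
W = 10·12.4·(1/√443 − 1/√3352) = 10·12.4·(0.030239) = 3.7497 kWh/t
Mill draw = 3.7497 × 669.6 = 2510.8 kW

P = 2510.8 kW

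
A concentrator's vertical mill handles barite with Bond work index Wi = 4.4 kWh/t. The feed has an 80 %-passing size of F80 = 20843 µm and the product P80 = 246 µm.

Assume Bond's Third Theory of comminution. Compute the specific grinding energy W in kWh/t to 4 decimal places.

W = 10·Wi·(P80^(-½) − F80^(-½))
1/√246 = 0.063758;  1/√20843 = 0.006927
W = 10·4.4·(0.063758 − 0.006927) = 2.5006 kWh/t

W = 2.5006 kWh/t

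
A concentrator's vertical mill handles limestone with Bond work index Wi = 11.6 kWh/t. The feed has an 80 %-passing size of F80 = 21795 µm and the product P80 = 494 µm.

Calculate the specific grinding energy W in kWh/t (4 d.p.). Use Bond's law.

W = 4.4333 kWh/t

Bond:  W = 10 Wi (1/√P − 1/√F)
1/√494 = 0.044992;  1/√21795 = 0.006774
W = 10·11.6·(0.044992 − 0.006774) = 4.4333 kWh/t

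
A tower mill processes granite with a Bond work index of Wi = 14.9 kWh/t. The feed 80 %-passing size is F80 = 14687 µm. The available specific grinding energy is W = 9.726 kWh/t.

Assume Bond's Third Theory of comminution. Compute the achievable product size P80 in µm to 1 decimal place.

W = 10·Wi·[P80^(−½) − F80^(−½)]
P80^(−½) = W/(10 Wi) + F80^(−½)
  = 9.7260/(10·14.9) + 1/√14687 = 0.065275 + 0.008252 = 0.073527
P80 = (1/0.073527)² = 13.6005² = 184.97 µm

P80 = 185.0 µm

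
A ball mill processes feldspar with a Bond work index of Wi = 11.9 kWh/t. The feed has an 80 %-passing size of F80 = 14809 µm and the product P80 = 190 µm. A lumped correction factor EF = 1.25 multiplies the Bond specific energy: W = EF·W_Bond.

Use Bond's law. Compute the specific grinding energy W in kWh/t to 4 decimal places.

W = 10 Wi (1/√P80 − 1/√F80)  [Bond]
1/√190 = 0.072548;  1/√14809 = 0.008217
W = 10·11.9·(0.072548 − 0.008217) = 7.6553 kWh/t
With EF = 1.25: W = 7.6553·1.25 = 9.5691 kWh/t

W = 9.5691 kWh/t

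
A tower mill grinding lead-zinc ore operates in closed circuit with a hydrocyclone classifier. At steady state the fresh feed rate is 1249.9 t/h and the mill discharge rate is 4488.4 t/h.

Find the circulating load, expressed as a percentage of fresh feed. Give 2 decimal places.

CL = 259.10 %

Steady state: M = F + R.
R = M − F = 4488.4 − 1249.9 = 3238.5 t/h
CL = 100·R/F = 100·3238.5/1249.9 = 259.10 %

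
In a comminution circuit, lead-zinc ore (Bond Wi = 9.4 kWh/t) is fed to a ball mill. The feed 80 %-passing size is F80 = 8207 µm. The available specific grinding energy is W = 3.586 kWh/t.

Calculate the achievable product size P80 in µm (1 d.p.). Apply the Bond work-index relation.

P80 = 413.3 µm

W = 10·Wi·[P80^(−½) − F80^(−½)]
P80^(−½) = W/(10 Wi) + F80^(−½)
  = 3.5860/(10·9.4) + 1/√8207 = 0.038149 + 0.011038 = 0.049187
P80 = (1/0.049187)² = 20.3304² = 413.33 µm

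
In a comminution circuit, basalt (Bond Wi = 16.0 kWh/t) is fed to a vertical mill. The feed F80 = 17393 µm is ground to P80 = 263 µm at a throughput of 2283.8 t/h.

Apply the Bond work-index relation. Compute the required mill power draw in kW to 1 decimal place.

W_Bond = 10·Wi·(1/√P₈₀ − 1/√F₈₀)
W = 10·16.0·(1/√263 − 1/√17393) = 10·16.0·(0.054080) = 8.6528 kWh/t
P = W·T = 8.6528·2283.8 = 19761.3 kW

P = 19761.3 kW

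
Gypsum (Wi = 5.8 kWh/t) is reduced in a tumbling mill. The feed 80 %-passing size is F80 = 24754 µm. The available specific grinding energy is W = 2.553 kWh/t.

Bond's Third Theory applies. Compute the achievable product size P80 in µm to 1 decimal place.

Bond: W = 10·Wi·(1/√P80 − 1/√F80)
1/√P80 = 1/√F80 + W/(10·Wi)
  = 2.5530/(10·5.8) + 1/√24754 = 0.044017 + 0.006356 = 0.050373
P80 = (1/0.050373)² = 19.8518² = 394.10 µm

P80 = 394.1 µm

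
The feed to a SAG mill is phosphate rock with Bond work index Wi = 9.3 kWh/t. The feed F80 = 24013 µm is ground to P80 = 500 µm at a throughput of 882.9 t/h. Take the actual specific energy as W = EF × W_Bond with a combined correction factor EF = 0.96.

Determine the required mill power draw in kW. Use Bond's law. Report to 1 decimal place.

P = 3016.5 kW

Bond:  W = 10 Wi (1/√P − 1/√F)
W = 10·9.3·(1/√500 − 1/√24013) = 10·9.3·(0.038268) = 3.5589 kWh/t
With EF = 0.96: W = 3.5589·0.96 = 3.4166 kWh/t
Mill draw = 3.4166 × 882.9 = 3016.5 kW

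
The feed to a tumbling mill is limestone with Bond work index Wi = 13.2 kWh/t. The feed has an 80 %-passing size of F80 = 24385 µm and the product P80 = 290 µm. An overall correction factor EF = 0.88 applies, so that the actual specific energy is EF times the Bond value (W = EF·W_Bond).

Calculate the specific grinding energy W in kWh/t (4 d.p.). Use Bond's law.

W = 6.0773 kWh/t

W = 10·Wi·(P80^(-½) − F80^(-½))
1/√290 = 0.058722;  1/√24385 = 0.006404
W = 10·13.2·(0.058722 − 0.006404) = 6.9060 kWh/t
W_actual = 0.88 × 6.9060 = 6.0773 kWh/t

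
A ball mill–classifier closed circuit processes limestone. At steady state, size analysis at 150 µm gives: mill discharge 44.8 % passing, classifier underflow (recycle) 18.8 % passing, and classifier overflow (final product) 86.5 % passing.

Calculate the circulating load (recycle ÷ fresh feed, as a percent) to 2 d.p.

CL = 160.38 %

Mass balance on the −150 µm fraction:
(1+r)d = ru + o → r = (o−d)/(d−u)
r = (86.5 − 44.8)/(44.8 − 18.8) = 41.7/26.0 = 1.6038
CL = 100·r = 160.38 %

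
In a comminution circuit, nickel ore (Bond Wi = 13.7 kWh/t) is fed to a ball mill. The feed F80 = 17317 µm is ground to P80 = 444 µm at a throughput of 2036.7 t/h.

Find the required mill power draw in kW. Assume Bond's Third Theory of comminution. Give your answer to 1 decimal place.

W = 10 Wi (P80^-0.5 − F80^-0.5)
W = 10·13.7·(1/√444 − 1/√17317) = 10·13.7·(0.039859) = 5.4607 kWh/t
Power = W × throughput = 5.4607 kWh/t × 2036.7 t/h = 11121.7 kW

P = 11121.7 kW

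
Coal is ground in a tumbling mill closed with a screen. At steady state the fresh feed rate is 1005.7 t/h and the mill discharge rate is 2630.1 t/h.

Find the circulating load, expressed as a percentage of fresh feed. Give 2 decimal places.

CL = 161.52 %

Steady state: M = F + R.
R = M − F = 2630.1 − 1005.7 = 1624.4 t/h
CL = 100·R/F = 100·1624.4/1005.7 = 161.52 %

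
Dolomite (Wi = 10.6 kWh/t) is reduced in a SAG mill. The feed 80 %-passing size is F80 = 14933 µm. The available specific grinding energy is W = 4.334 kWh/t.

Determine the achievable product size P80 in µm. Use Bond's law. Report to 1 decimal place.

W = 10 Wi (1/√P80 − 1/√F80)  [Bond]
P80^-0.5 = F80^-0.5 + W/(10 Wi)
  = 4.3340/(10·10.6) + 1/√14933 = 0.040887 + 0.008183 = 0.049070
P80 = (1/0.049070)² = 20.3790² = 415.30 µm

P80 = 415.3 µm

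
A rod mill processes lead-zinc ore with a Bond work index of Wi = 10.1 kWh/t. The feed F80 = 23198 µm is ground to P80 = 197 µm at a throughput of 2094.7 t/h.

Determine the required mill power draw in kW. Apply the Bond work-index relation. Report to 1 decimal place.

W = 10 Wi (P80^-0.5 − F80^-0.5)
W = 10·10.1·(1/√197 − 1/√23198) = 10·10.1·(0.064681) = 6.5328 kWh/t
Power = W × throughput = 6.5328 kWh/t × 2094.7 t/h = 13684.3 kW

P = 13684.3 kW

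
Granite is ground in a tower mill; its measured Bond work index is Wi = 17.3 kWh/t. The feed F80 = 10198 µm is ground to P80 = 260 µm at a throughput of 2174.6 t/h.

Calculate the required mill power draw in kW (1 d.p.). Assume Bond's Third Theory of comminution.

W = 10·Wi·[P80^(−½) − F80^(−½)]
W = 10·17.3·(1/√260 − 1/√10198) = 10·17.3·(0.052115) = 9.0159 kWh/t
Power = W × throughput = 9.0159 kWh/t × 2174.6 t/h = 19605.9 kW

P = 19605.9 kW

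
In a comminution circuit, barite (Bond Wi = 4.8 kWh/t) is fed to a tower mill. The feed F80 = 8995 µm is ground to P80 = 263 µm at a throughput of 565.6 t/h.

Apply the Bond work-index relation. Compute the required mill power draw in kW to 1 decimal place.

Bond:  W = 10 Wi (1/√P − 1/√F)
W = 10·4.8·(1/√263 − 1/√8995) = 10·4.8·(0.051119) = 2.4537 kWh/t
Power = W × throughput = 2.4537 kWh/t × 565.6 t/h = 1387.8 kW

P = 1387.8 kW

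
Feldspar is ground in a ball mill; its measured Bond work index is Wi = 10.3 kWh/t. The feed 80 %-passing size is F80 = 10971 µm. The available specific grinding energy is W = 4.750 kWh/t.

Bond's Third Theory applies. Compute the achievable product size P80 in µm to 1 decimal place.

P80 = 322.7 µm

W = 10 Wi / √P80 − 10 Wi / √F80
⇒ 1/√P80 = W/(10·Wi) + 1/√F80
  = 4.7500/(10·10.3) + 1/√10971 = 0.046117 + 0.009547 = 0.055664
P80 = (1/0.055664)² = 17.9650² = 322.74 µm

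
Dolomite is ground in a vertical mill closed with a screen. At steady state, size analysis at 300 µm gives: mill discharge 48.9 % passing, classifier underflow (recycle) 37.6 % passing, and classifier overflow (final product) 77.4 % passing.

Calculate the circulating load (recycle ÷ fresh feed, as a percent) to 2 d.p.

CL = 252.21 %

Classifier node, passing 300 µm:
(1+r)d = ru + o → r = (o−d)/(d−u)
r = (77.4 − 48.9)/(48.9 − 37.6) = 28.5/11.3 = 2.5221
CL = 100·r = 252.21 %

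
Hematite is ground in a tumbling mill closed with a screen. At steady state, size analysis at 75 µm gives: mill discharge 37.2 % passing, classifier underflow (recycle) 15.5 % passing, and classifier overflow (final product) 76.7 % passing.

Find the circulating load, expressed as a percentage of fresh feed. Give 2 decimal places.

Classifier node, passing 75 µm:
(1+r)·d = r·u + o ⇒ r = (o−d)/(d−u)
r = (76.7 − 37.2)/(37.2 − 15.5) = 39.5/21.7 = 1.8203
CL = 100·r = 182.03 %

CL = 182.03 %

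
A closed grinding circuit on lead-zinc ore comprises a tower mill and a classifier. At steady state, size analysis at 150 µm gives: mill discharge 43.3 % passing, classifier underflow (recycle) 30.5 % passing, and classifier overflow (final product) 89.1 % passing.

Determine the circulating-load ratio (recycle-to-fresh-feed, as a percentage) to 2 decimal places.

Two-product formula at 150 µm:
(1+r)d = ru + o → r = (o−d)/(d−u)
r = (89.1 − 43.3)/(43.3 − 30.5) = 45.8/12.8 = 3.5781
CL = 100·r = 357.81 %

CL = 357.81 %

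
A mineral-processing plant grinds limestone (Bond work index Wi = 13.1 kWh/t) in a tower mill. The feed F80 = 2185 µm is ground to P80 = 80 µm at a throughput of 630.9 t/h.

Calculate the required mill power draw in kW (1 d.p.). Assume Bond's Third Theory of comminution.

P = 7472.2 kW

Bond:  W = 10 Wi (1/√P − 1/√F)
W = 10·13.1·(1/√80 − 1/√2185) = 10·13.1·(0.090410) = 11.8437 kWh/t
Mill draw = 11.8437 × 630.9 = 7472.2 kW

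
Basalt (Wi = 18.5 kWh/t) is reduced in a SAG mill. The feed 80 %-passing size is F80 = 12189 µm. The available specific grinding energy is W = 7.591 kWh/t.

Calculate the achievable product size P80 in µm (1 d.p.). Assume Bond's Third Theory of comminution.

P80 = 398.6 µm

W = 10 Wi (1/√P80 − 1/√F80)  [Bond]
⇒ 1/√P80 = W/(10 Wi) + 1/√F80
  = 7.5910/(10·18.5) + 1/√12189 = 0.041032 + 0.009058 = 0.050090
P80 = (1/0.050090)² = 19.9640² = 398.56 µm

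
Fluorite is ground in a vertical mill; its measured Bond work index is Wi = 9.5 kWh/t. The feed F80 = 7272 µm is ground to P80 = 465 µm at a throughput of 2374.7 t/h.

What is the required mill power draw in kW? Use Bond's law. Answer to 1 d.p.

W = 10·Wi·[P80^(−½) − F80^(−½)]
W = 10·9.5·(1/√465 − 1/√7272) = 10·9.5·(0.034647) = 3.2915 kWh/t
P = W·T = 3.2915·2374.7 = 7816.3 kW

P = 7816.3 kW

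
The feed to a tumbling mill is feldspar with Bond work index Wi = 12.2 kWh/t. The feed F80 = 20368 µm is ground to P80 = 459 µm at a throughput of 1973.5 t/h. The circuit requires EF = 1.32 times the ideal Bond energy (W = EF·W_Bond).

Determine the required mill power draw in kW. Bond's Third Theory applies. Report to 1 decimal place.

P = 12607.3 kW

Bond: W = 10·Wi·(1/√P80 − 1/√F80)
W = 10·12.2·(1/√459 − 1/√20368) = 10·12.2·(0.039669) = 4.8396 kWh/t
Corrected W = EF·W_Bond = 1.32·4.8396 = 6.3883 kWh/t
P_mill = W·ṁ = 6.3883·1973.5 = 12607.3 kW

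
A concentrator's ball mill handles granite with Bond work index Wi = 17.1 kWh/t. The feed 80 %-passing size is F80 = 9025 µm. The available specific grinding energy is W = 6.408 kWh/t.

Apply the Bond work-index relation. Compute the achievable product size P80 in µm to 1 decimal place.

P80 = 434.0 µm

W = 10·Wi·[P80^(−½) − F80^(−½)]
1/√P80 = 1/√F80 + W/(10·Wi)
  = 6.4080/(10·17.1) + 1/√9025 = 0.037474 + 0.010526 = 0.048000
P80 = (1/0.048000)² = 20.8333² = 434.03 µm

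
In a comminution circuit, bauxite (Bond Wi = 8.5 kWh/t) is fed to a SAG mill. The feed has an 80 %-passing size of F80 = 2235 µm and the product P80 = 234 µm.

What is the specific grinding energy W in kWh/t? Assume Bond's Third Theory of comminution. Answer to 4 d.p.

W = 10·Wi·(P80^(-½) − F80^(-½))
1/√234 = 0.065372;  1/√2235 = 0.021152
W = 10·8.5·(0.065372 − 0.021152) = 3.7587 kWh/t

W = 3.7587 kWh/t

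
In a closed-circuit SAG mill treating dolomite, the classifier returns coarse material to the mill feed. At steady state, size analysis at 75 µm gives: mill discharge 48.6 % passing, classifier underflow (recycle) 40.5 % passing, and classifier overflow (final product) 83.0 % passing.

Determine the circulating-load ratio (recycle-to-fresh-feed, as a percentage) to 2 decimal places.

Let r = R/F. Size balance at 75 µm:
d + r·d = r·u + o → r(d−u) = o−d
r = (83.0 − 48.6)/(48.6 − 40.5) = 34.4/8.1 = 4.2469
CL = 100·r = 424.69 %

CL = 424.69 %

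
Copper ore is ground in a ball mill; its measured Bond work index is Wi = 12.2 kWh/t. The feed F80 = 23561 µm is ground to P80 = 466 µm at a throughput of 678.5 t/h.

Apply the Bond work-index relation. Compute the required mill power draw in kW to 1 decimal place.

Bond: W = 10·Wi·(1/√P80 − 1/√F80)
W = 10·12.2·(1/√466 − 1/√23561) = 10·12.2·(0.039809) = 4.8567 kWh/t
P_mill = W·ṁ = 4.8567·678.5 = 3295.3 kW

P = 3295.3 kW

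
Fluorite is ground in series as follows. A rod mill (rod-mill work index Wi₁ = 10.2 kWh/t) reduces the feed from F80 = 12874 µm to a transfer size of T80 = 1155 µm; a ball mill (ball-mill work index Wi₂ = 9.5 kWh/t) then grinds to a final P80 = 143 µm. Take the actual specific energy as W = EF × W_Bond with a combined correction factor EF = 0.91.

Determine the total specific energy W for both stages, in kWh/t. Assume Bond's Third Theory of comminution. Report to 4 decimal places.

W = 10 Wi (P80^-0.5 − F80^-0.5)
Stage 1 (12874→1155 µm, Wi₁=10.2): W₁ = 10·10.2·(0.029424 − 0.008813) = 2.1023 kWh/t
Stage 2 (1155→143 µm, Wi₂=9.5): W₂ = 10·9.5·(0.083624 − 0.029424) = 5.1490 kWh/t
W = W₁ + W₂ = 2.1023 + 5.1490 = 7.2513 kWh/t
W_actual = 0.91 × 7.2513 = 6.5987 kWh/t

W = 6.5987 kWh/t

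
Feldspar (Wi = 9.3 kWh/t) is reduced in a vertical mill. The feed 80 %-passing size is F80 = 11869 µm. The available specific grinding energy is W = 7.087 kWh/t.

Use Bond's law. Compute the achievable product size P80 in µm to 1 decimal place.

Bond: W = 10·Wi·(1/√P80 − 1/√F80)
P80^(−½) = W/(10 Wi) + F80^(−½)
  = 7.0870/(10·9.3) + 1/√11869 = 0.076204 + 0.009179 = 0.085383
P80 = (1/0.085383)² = 11.7119² = 137.17 µm

P80 = 137.2 µm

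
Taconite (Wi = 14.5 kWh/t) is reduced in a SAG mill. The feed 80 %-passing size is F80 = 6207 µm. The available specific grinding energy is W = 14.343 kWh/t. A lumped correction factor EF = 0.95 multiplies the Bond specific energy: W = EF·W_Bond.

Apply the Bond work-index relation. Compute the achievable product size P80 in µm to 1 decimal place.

P80 = 73.3 µm

W = 10 Wi (1/√P80 − 1/√F80)  [Bond]
W_Bond = W / EF = 14.343 / 0.95 = 15.0979 kWh/t
P80^-0.5 = F80^-0.5 + W_Bond/(10 Wi)
  = 15.0979/(10·14.5) + 1/√6207 = 0.104123 + 0.012693 = 0.116816
P80 = (1/0.116816)² = 8.5605² = 73.28 µm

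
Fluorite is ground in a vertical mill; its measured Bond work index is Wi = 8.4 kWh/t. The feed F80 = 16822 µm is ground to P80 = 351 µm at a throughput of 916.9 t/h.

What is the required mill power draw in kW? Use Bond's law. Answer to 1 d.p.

P = 3517.2 kW

Bond: W = 10·Wi·(1/√P80 − 1/√F80)
W = 10·8.4·(1/√351 − 1/√16822) = 10·8.4·(0.045666) = 3.8359 kWh/t
Mill draw = 3.8359 × 916.9 = 3517.2 kW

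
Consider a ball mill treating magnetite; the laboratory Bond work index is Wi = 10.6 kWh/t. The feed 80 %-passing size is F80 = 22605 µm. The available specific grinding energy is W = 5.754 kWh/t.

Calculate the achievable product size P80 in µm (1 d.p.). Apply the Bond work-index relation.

P80 = 269.3 µm

W_Bond = 10·Wi·(1/√P₈₀ − 1/√F₈₀)
⇒ 1/√P80 = W/(10·Wi) + 1/√F80
  = 5.7540/(10·10.6) + 1/√22605 = 0.054283 + 0.006651 = 0.060934
P80 = (1/0.060934)² = 16.4111² = 269.33 µm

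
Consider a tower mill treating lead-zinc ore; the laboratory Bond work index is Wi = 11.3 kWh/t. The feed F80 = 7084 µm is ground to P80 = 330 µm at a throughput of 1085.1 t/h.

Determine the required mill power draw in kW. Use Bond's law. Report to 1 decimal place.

Bond:  W = 10 Wi (1/√P − 1/√F)
W = 10·11.3·(1/√330 − 1/√7084) = 10·11.3·(0.043167) = 4.8779 kWh/t
P_mill = W·ṁ = 4.8779·1085.1 = 5293.0 kW

P = 5293.0 kW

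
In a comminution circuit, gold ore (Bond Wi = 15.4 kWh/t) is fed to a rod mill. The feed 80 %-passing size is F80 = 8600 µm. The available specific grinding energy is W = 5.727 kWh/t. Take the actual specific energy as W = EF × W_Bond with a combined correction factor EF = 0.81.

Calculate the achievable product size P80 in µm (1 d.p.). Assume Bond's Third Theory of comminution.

W_Bond = 10·Wi·(1/√P₈₀ − 1/√F₈₀)
W_Bond = W / EF = 5.727 / 0.81 = 7.0704 kWh/t
P80^(−½) = W_Bond/(10 Wi) + F80^(−½)
  = 7.0704/(10·15.4) + 1/√8600 = 0.045911 + 0.010783 = 0.056695
P80 = (1/0.056695)² = 17.6383² = 311.11 µm

P80 = 311.1 µm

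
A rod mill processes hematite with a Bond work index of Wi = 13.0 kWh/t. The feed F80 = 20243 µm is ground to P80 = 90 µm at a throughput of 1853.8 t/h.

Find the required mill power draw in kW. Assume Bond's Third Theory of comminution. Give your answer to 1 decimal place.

P = 23709.2 kW

W = 10·Wi·(P80^(-½) − F80^(-½))
W = 10·13.0·(1/√90 − 1/√20243) = 10·13.0·(0.098381) = 12.7895 kWh/t
Mill draw = 12.7895 × 1853.8 = 23709.2 kW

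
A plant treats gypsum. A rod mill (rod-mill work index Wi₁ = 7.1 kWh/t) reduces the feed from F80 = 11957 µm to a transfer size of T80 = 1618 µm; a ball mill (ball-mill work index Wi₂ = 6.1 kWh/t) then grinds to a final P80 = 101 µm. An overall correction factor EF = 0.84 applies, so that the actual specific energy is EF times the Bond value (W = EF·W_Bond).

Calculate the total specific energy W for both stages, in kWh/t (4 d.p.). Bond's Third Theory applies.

W = 10 Wi / √P80 − 10 Wi / √F80
Stage 1 (11957→1618 µm, Wi₁=7.1): W₁ = 10·7.1·(0.024861 − 0.009145) = 1.1158 kWh/t
Stage 2 (1618→101 µm, Wi₂=6.1): W₂ = 10·6.1·(0.099504 − 0.024861) = 4.5532 kWh/t
W = W₁ + W₂ = 1.1158 + 4.5532 = 5.6690 kWh/t
With EF = 0.84: W = 5.6690·0.84 = 4.7620 kWh/t

W = 4.7620 kWh/t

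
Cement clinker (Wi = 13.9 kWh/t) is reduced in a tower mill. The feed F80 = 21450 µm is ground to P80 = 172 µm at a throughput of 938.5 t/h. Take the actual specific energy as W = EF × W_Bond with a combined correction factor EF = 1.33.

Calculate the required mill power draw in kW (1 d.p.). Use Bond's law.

W = 10 Wi / √P80 − 10 Wi / √F80
W = 10·13.9·(1/√172 − 1/√21450) = 10·13.9·(0.069421) = 9.6496 kWh/t
With EF = 1.33: W = 9.6496·1.33 = 12.8339 kWh/t
P = W·T = 12.8339·938.5 = 12044.6 kW

P = 12044.6 kW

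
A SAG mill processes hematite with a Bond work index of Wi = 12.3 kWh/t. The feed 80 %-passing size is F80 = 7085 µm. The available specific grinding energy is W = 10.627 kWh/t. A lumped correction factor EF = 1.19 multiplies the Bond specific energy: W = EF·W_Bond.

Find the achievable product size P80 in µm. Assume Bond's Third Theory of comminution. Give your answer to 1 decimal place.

W = 10·Wi·(P80^(-½) − F80^(-½))
W_Bond = W / EF = 10.627 / 1.19 = 8.9303 kWh/t
⇒ 1/√P80 = W_Bond/(10·Wi) + 1/√F80
  = 8.9303/(10·12.3) + 1/√7085 = 0.072604 + 0.011880 = 0.084484
P80 = (1/0.084484)² = 11.8366² = 140.10 µm

P80 = 140.1 µm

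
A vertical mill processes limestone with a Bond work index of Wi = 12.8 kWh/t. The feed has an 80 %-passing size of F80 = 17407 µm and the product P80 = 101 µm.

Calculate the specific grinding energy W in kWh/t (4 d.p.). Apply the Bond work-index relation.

W = 11.7663 kWh/t

W = 10 Wi / √P80 − 10 Wi / √F80
1/√101 = 0.099504;  1/√17407 = 0.007579
W = 10·12.8·(0.099504 − 0.007579) = 11.7663 kWh/t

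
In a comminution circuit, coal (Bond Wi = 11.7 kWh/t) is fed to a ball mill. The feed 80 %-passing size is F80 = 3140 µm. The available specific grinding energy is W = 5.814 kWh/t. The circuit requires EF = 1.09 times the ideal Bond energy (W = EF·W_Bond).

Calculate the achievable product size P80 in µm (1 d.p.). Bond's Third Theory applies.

P80 = 248.5 µm

W = 10 Wi / √P80 − 10 Wi / √F80
W_Bond = W / EF = 5.814 / 1.09 = 5.3339 kWh/t
⇒ 1/√P80 = W_Bond/(10 Wi) + 1/√F80
  = 5.3339/(10·11.7) + 1/√3140 = 0.045589 + 0.017846 = 0.063435
P80 = (1/0.063435)² = 15.7642² = 248.51 µm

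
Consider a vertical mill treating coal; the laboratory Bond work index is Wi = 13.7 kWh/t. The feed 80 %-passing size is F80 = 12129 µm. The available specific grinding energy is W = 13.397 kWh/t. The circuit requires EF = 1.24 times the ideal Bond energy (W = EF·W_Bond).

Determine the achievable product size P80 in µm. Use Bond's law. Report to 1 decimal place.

P80 = 129.3 µm

W = 10 Wi / √P80 − 10 Wi / √F80
W_Bond = W / EF = 13.397 / 1.24 = 10.8040 kWh/t
P80^(−½) = W_Bond/(10 Wi) + F80^(−½)
  = 10.8040/(10·13.7) + 1/√12129 = 0.078862 + 0.009080 = 0.087942
P80 = (1/0.087942)² = 11.3712² = 129.30 µm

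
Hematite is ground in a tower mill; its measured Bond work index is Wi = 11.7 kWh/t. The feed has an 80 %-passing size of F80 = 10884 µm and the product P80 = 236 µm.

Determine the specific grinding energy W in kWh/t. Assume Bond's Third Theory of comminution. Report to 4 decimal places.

W = 6.4946 kWh/t

W = 10 Wi (1/√P80 − 1/√F80)  [Bond]
1/√236 = 0.065094;  1/√10884 = 0.009585
W = 10·11.7·(0.065094 − 0.009585) = 6.4946 kWh/t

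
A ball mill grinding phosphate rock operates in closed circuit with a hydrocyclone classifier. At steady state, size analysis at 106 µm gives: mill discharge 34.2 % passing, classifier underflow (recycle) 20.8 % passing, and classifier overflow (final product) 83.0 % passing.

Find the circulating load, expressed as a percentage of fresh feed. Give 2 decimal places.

Mass balance on the −106 µm fraction:
d + r·d = r·u + o → r(d−u) = o−d
r = (83.0 − 34.2)/(34.2 − 20.8) = 48.8/13.4 = 3.6418
CL = 100·r = 364.18 %

CL = 364.18 %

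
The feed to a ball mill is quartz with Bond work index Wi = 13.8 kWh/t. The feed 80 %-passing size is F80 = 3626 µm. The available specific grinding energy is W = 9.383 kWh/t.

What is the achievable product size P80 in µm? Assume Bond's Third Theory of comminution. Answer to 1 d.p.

P80 = 139.7 µm

W = 10 Wi (1/√P80 − 1/√F80)  [Bond]
P80^-0.5 = F80^-0.5 + W/(10 Wi)
  = 9.3830/(10·13.8) + 1/√3626 = 0.067993 + 0.016607 = 0.084600
P80 = (1/0.084600)² = 11.8204² = 139.72 µm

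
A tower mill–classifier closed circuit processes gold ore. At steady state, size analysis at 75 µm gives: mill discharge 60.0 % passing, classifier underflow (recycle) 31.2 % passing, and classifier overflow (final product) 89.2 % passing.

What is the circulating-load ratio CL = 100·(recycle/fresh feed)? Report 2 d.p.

CL = 101.39 %

Mass balance on the −75 µm fraction:
(1+r)·d = r·u + o ⇒ r = (o−d)/(d−u)
r = (89.2 − 60.0)/(60.0 − 31.2) = 29.2/28.8 = 1.0139
CL = 100·r = 101.39 %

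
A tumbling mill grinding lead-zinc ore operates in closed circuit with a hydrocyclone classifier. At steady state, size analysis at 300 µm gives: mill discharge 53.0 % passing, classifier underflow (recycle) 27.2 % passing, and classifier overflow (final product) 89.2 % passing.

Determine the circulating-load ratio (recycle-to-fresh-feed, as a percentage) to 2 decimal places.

Classifier node, passing 300 µm:
Fd + Rd = Ru + Fo ⇒ R/F = (o−d)/(d−u)
r = (89.2 − 53.0)/(53.0 − 27.2) = 36.2/25.8 = 1.4031
CL = 100·r = 140.31 %

CL = 140.31 %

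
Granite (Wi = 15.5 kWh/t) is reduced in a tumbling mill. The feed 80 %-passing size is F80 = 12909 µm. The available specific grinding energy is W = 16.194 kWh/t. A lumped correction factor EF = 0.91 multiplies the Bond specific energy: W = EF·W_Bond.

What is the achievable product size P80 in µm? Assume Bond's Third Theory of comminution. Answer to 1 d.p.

W = 10 Wi (P80^-0.5 − F80^-0.5)
W_Bond = W / EF = 16.194 / 0.91 = 17.7956 kWh/t
⇒ 1/√P80 = W_Bond/(10·Wi) + 1/√F80
  = 17.7956/(10·15.5) + 1/√12909 = 0.114810 + 0.008801 = 0.123612
P80 = (1/0.123612)² = 8.0898² = 65.45 µm

P80 = 65.4 µm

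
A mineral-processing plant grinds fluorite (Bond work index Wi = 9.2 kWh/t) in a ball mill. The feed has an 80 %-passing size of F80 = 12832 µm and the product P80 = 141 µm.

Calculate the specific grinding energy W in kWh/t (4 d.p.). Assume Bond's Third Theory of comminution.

Bond: W = 10·Wi·(1/√P80 − 1/√F80)
1/√141 = 0.084215;  1/√12832 = 0.008828
W = 10·9.2·(0.084215 − 0.008828) = 6.9356 kWh/t

W = 6.9356 kWh/t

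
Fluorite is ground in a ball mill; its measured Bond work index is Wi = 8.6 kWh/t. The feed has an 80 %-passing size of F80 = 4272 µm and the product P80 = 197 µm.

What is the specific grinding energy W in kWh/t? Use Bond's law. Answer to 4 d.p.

W = 10 Wi / √P80 − 10 Wi / √F80
1/√197 = 0.071247;  1/√4272 = 0.015300
W = 10·8.6·(0.071247 − 0.015300) = 4.8115 kWh/t

W = 4.8115 kWh/t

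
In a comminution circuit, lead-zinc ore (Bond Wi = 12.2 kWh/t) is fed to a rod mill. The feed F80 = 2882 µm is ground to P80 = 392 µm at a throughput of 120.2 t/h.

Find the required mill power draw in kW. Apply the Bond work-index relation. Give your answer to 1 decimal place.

W = 10·Wi·(P80^(-½) − F80^(-½))
W = 10·12.2·(1/√392 − 1/√2882) = 10·12.2·(0.031880) = 3.8894 kWh/t
Power = W × throughput = 3.8894 kWh/t × 120.2 t/h = 467.5 kW

P = 467.5 kW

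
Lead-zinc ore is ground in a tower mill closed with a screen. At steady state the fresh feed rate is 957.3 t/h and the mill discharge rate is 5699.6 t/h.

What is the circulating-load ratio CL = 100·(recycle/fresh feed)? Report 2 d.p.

M = F + R at steady state, so:
R = M − F = 5699.6 − 957.3 = 4742.3 t/h
CL = 100·R/F = 100·4742.3/957.3 = 495.38 %

CL = 495.38 %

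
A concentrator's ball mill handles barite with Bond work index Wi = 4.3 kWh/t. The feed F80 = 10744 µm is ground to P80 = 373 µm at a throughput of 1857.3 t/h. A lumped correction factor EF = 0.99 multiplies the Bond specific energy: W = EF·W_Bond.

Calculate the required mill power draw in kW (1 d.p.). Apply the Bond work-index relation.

P = 3331.1 kW

W = 10 Wi / √P80 − 10 Wi / √F80
W = 10·4.3·(1/√373 − 1/√10744) = 10·4.3·(0.042130) = 1.8116 kWh/t
Corrected W = EF·W_Bond = 0.99·1.8116 = 1.7935 kWh/t
P = W·T = 1.7935·1857.3 = 3331.1 kW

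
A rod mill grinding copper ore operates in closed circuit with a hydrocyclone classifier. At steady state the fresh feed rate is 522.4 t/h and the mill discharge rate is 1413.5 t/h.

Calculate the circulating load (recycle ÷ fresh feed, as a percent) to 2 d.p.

CL = 170.58 %

Steady state: M = F + R.
R = M − F = 1413.5 − 522.4 = 891.1 t/h
CL = 100·R/F = 100·891.1/522.4 = 170.58 %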